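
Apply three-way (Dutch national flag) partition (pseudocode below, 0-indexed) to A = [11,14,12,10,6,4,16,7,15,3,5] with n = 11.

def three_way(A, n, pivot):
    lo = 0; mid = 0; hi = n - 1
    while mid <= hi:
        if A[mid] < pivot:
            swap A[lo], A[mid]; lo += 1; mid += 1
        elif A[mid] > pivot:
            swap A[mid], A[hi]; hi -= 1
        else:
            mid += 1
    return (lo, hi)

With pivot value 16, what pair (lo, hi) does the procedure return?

lo=0 mid=0 hi=10
11<16: swap(0,0), lo=1 mid=1 ⇒ [11,14,12,10,6,4,16,7,15,3,5]
14<16: swap(1,1), lo=2 mid=2 ⇒ [11,14,12,10,6,4,16,7,15,3,5]
12<16: swap(2,2), lo=3 mid=3 ⇒ [11,14,12,10,6,4,16,7,15,3,5]
10<16: swap(3,3), lo=4 mid=4 ⇒ [11,14,12,10,6,4,16,7,15,3,5]
6<16: swap(4,4), lo=5 mid=5 ⇒ [11,14,12,10,6,4,16,7,15,3,5]
4<16: swap(5,5), lo=6 mid=6 ⇒ [11,14,12,10,6,4,16,7,15,3,5]
16=16: mid=7
7<16: swap(6,7), lo=7 mid=8 ⇒ [11,14,12,10,6,4,7,16,15,3,5]
15<16: swap(7,8), lo=8 mid=9 ⇒ [11,14,12,10,6,4,7,15,16,3,5]
3<16: swap(8,9), lo=9 mid=10 ⇒ [11,14,12,10,6,4,7,15,3,16,5]
5<16: swap(9,10), lo=10 mid=11 ⇒ [11,14,12,10,6,4,7,15,3,5,16]
done. lo=10 hi=10; A=[11,14,12,10,6,4,7,15,3,5,16]

(10, 10)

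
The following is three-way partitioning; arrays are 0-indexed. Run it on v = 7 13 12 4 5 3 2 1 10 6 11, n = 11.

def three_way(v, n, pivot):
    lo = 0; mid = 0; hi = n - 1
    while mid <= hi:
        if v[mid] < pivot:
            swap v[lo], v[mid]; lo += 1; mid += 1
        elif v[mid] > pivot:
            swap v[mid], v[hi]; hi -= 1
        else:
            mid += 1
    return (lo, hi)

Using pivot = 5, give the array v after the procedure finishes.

lo=0 mid=0 hi=10
7>5: swap(0,10), hi=9 ⇒ 11 13 12 4 5 3 2 1 10 6 7
11>5: swap(0,9), hi=8 ⇒ 6 13 12 4 5 3 2 1 10 11 7
6>5: swap(0,8), hi=7 ⇒ 10 13 12 4 5 3 2 1 6 11 7
10>5: swap(0,7), hi=6 ⇒ 1 13 12 4 5 3 2 10 6 11 7
1<5: swap(0,0), lo=1 mid=1 ⇒ 1 13 12 4 5 3 2 10 6 11 7
13>5: swap(1,6), hi=5 ⇒ 1 2 12 4 5 3 13 10 6 11 7
2<5: swap(1,1), lo=2 mid=2 ⇒ 1 2 12 4 5 3 13 10 6 11 7
12>5: swap(2,5), hi=4 ⇒ 1 2 3 4 5 12 13 10 6 11 7
3<5: swap(2,2), lo=3 mid=3 ⇒ 1 2 3 4 5 12 13 10 6 11 7
4<5: swap(3,3), lo=4 mid=4 ⇒ 1 2 3 4 5 12 13 10 6 11 7
5=5: mid=5
done. lo=4 hi=4; v=1 2 3 4 5 12 13 10 6 11 7

1 2 3 4 5 12 13 10 6 11 7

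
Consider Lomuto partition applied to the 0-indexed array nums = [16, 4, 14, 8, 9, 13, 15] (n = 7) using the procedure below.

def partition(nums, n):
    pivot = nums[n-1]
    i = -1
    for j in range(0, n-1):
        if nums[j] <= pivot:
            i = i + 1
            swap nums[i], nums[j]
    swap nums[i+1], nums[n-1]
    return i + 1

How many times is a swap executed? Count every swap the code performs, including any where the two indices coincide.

6

pivot=15, i=-1
j=0: 16>15, skip
j=1: 4≤15, i=0, swap(0,1) ⇒ [4, 16, 14, 8, 9, 13, 15]
j=2: 14≤15, i=1, swap(1,2) ⇒ [4, 14, 16, 8, 9, 13, 15]
j=3: 8≤15, i=2, swap(2,3) ⇒ [4, 14, 8, 16, 9, 13, 15]
j=4: 9≤15, i=3, swap(3,4) ⇒ [4, 14, 8, 9, 16, 13, 15]
j=5: 13≤15, i=4, swap(4,5) ⇒ [4, 14, 8, 9, 13, 16, 15]
swap(5,6) ⇒ [4, 14, 8, 9, 13, 15, 16]; return 5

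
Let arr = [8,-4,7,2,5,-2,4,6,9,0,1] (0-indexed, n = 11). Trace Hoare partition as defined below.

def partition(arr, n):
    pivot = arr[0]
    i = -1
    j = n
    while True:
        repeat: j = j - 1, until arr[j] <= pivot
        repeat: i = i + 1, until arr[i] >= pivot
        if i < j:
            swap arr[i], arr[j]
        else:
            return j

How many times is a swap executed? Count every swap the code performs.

2

pivot=8
j stops at 10 (1), i stops at 0 (8); swap ⇒ [1,-4,7,2,5,-2,4,6,9,0,8]
j stops at 9 (0), i stops at 8 (9); swap ⇒ [1,-4,7,2,5,-2,4,6,0,9,8]
j stops at 8, i stops at 9; i≥j ⇒ return 8. arr=[1,-4,7,2,5,-2,4,6,0,9,8]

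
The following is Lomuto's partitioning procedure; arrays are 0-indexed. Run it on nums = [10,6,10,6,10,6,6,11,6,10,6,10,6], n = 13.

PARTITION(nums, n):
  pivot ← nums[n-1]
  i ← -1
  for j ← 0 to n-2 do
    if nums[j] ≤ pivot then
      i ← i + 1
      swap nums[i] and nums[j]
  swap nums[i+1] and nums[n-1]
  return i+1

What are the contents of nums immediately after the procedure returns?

[6,6,6,6,6,6,6,11,10,10,10,10,10]

pivot = nums[12] = 6; i = -1
j=0: nums[0]=10 > 6 → no swap
j=1: nums[1]=6 ≤ 6 → i=0, swap nums[0],nums[1] → [6,10,10,6,10,6,6,11,6,10,6,10,6]
j=2: nums[2]=10 > 6 → no swap
j=3: nums[3]=6 ≤ 6 → i=1, swap nums[1],nums[3] → [6,6,10,10,10,6,6,11,6,10,6,10,6]
j=4: nums[4]=10 > 6 → no swap
j=5: nums[5]=6 ≤ 6 → i=2, swap nums[2],nums[5] → [6,6,6,10,10,10,6,11,6,10,6,10,6]
j=6: nums[6]=6 ≤ 6 → i=3, swap nums[3],nums[6] → [6,6,6,6,10,10,10,11,6,10,6,10,6]
j=7: nums[7]=11 > 6 → no swap
j=8: nums[8]=6 ≤ 6 → i=4, swap nums[4],nums[8] → [6,6,6,6,6,10,10,11,10,10,6,10,6]
j=9: nums[9]=10 > 6 → no swap
j=10: nums[10]=6 ≤ 6 → i=5, swap nums[5],nums[10] → [6,6,6,6,6,6,10,11,10,10,10,10,6]
j=11: nums[11]=10 > 6 → no swap
final swap nums[6],nums[12] → [6,6,6,6,6,6,6,11,10,10,10,10,10]; return 6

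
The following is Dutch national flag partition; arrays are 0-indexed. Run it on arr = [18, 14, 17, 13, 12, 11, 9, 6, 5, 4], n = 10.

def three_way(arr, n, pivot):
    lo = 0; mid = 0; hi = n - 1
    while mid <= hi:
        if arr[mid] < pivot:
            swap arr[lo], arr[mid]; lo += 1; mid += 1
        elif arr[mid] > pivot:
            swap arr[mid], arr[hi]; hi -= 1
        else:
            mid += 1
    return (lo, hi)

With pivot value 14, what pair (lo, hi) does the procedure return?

lo=0 mid=0 hi=9
18>14: swap(0,9), hi=8 ⇒ [4, 14, 17, 13, 12, 11, 9, 6, 5, 18]
4<14: swap(0,0), lo=1 mid=1 ⇒ [4, 14, 17, 13, 12, 11, 9, 6, 5, 18]
14=14: mid=2
17>14: swap(2,8), hi=7 ⇒ [4, 14, 5, 13, 12, 11, 9, 6, 17, 18]
5<14: swap(1,2), lo=2 mid=3 ⇒ [4, 5, 14, 13, 12, 11, 9, 6, 17, 18]
13<14: swap(2,3), lo=3 mid=4 ⇒ [4, 5, 13, 14, 12, 11, 9, 6, 17, 18]
12<14: swap(3,4), lo=4 mid=5 ⇒ [4, 5, 13, 12, 14, 11, 9, 6, 17, 18]
11<14: swap(4,5), lo=5 mid=6 ⇒ [4, 5, 13, 12, 11, 14, 9, 6, 17, 18]
9<14: swap(5,6), lo=6 mid=7 ⇒ [4, 5, 13, 12, 11, 9, 14, 6, 17, 18]
6<14: swap(6,7), lo=7 mid=8 ⇒ [4, 5, 13, 12, 11, 9, 6, 14, 17, 18]
done. lo=7 hi=7; arr=[4, 5, 13, 12, 11, 9, 6, 14, 17, 18]

(7, 7)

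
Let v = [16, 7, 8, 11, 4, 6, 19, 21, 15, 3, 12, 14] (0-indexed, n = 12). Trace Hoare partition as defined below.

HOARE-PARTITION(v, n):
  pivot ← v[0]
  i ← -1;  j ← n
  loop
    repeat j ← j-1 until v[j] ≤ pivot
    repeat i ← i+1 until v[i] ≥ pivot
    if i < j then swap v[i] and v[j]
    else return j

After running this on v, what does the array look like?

pivot=16
j stops at 11 (14), i stops at 0 (16); swap ⇒ [14, 7, 8, 11, 4, 6, 19, 21, 15, 3, 12, 16]
j stops at 10 (12), i stops at 6 (19); swap ⇒ [14, 7, 8, 11, 4, 6, 12, 21, 15, 3, 19, 16]
j stops at 9 (3), i stops at 7 (21); swap ⇒ [14, 7, 8, 11, 4, 6, 12, 3, 15, 21, 19, 16]
j stops at 8, i stops at 9; i≥j ⇒ return 8. v=[14, 7, 8, 11, 4, 6, 12, 3, 15, 21, 19, 16]

[14, 7, 8, 11, 4, 6, 12, 3, 15, 21, 19, 16]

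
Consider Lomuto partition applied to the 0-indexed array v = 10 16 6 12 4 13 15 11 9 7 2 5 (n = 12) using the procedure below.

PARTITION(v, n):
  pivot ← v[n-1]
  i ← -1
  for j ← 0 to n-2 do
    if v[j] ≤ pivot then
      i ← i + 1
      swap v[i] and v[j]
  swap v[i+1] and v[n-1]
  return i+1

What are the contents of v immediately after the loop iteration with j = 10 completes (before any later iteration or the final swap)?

pivot=5, i=-1
j=0: 10>5, skip
j=1: 16>5, skip
j=2: 6>5, skip
j=3: 12>5, skip
j=4: 4≤5, i=0, swap(0,4) ⇒ 4 16 6 12 10 13 15 11 9 7 2 5
j=5: 13>5, skip
j=6: 15>5, skip
j=7: 11>5, skip
j=8: 9>5, skip
j=9: 7>5, skip
j=10: 2≤5, i=1, swap(1,10) ⇒ 4 2 6 12 10 13 15 11 9 7 16 5
(after j=10) v = 4 2 6 12 10 13 15 11 9 7 16 5

4 2 6 12 10 13 15 11 9 7 16 5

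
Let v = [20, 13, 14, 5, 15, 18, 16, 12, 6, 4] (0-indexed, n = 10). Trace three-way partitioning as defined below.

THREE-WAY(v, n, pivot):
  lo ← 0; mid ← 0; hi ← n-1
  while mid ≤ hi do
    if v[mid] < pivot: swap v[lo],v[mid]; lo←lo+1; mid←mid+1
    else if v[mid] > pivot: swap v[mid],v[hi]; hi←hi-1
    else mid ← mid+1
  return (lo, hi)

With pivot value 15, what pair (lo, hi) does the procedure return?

(6, 6)

pivot = 15; lo=0, mid=0, hi=9
v[mid]=20>15: swap v[0],v[9]; hi=8 → [4, 13, 14, 5, 15, 18, 16, 12, 6, 20]
v[mid]=4<15: swap v[0],v[0]; lo=1,mid=1 → [4, 13, 14, 5, 15, 18, 16, 12, 6, 20]
v[mid]=13<15: swap v[1],v[1]; lo=2,mid=2 → [4, 13, 14, 5, 15, 18, 16, 12, 6, 20]
v[mid]=14<15: swap v[2],v[2]; lo=3,mid=3 → [4, 13, 14, 5, 15, 18, 16, 12, 6, 20]
v[mid]=5<15: swap v[3],v[3]; lo=4,mid=4 → [4, 13, 14, 5, 15, 18, 16, 12, 6, 20]
v[mid]=15=15: mid=5
v[mid]=18>15: swap v[5],v[8]; hi=7 → [4, 13, 14, 5, 15, 6, 16, 12, 18, 20]
v[mid]=6<15: swap v[4],v[5]; lo=5,mid=6 → [4, 13, 14, 5, 6, 15, 16, 12, 18, 20]
v[mid]=16>15: swap v[6],v[7]; hi=6 → [4, 13, 14, 5, 6, 15, 12, 16, 18, 20]
v[mid]=12<15: swap v[5],v[6]; lo=6,mid=7 → [4, 13, 14, 5, 6, 12, 15, 16, 18, 20]
end: lo=6, hi=6; v = [4, 13, 14, 5, 6, 12, 15, 16, 18, 20]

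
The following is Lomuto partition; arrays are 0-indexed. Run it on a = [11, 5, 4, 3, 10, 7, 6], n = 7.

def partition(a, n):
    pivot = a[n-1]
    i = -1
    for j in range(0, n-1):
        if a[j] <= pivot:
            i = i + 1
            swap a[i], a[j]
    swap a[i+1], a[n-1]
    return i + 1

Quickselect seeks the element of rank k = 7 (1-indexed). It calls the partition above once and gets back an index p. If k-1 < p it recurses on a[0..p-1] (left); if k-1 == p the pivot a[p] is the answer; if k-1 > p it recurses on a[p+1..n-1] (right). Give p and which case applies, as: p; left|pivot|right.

pivot=6, i=-1
j=0: 11>6, skip
j=1: 5≤6, i=0, swap(0,1) ⇒ [5, 11, 4, 3, 10, 7, 6]
j=2: 4≤6, i=1, swap(1,2) ⇒ [5, 4, 11, 3, 10, 7, 6]
j=3: 3≤6, i=2, swap(2,3) ⇒ [5, 4, 3, 11, 10, 7, 6]
j=4: 10>6, skip
j=5: 7>6, skip
swap(3,6) ⇒ [5, 4, 3, 6, 10, 7, 11]; return 3
p = 3; k-1 = 6 > 3 ⇒ right

3; right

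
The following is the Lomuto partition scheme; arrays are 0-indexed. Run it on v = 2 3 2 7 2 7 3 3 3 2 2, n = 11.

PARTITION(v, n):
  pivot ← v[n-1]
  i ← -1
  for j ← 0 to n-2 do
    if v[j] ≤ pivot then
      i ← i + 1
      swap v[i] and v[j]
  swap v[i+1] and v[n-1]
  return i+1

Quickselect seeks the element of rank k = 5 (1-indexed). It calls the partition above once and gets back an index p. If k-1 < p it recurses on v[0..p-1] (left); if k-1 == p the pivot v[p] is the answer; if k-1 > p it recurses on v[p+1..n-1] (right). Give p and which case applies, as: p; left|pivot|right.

4; pivot

pivot=2, i=-1
j=0: 2≤2, i=0, swap(0,0) ⇒ 2 3 2 7 2 7 3 3 3 2 2
j=1: 3>2, skip
j=2: 2≤2, i=1, swap(1,2) ⇒ 2 2 3 7 2 7 3 3 3 2 2
j=3: 7>2, skip
j=4: 2≤2, i=2, swap(2,4) ⇒ 2 2 2 7 3 7 3 3 3 2 2
j=5: 7>2, skip
j=6: 3>2, skip
j=7: 3>2, skip
j=8: 3>2, skip
j=9: 2≤2, i=3, swap(3,9) ⇒ 2 2 2 2 3 7 3 3 3 7 2
swap(4,10) ⇒ 2 2 2 2 2 7 3 3 3 7 3; return 4
p = 4; k-1 = 4 == 4 ⇒ pivot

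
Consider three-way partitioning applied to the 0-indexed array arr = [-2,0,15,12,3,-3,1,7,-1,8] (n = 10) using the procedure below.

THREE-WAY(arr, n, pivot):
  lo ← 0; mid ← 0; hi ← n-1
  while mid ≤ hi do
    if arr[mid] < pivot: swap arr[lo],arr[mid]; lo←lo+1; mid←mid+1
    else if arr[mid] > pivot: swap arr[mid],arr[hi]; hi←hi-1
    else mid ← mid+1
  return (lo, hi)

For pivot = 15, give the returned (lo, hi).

pivot = 15; lo=0, mid=0, hi=9
arr[mid]=-2<15: swap arr[0],arr[0]; lo=1,mid=1 → [-2,0,15,12,3,-3,1,7,-1,8]
arr[mid]=0<15: swap arr[1],arr[1]; lo=2,mid=2 → [-2,0,15,12,3,-3,1,7,-1,8]
arr[mid]=15=15: mid=3
arr[mid]=12<15: swap arr[2],arr[3]; lo=3,mid=4 → [-2,0,12,15,3,-3,1,7,-1,8]
arr[mid]=3<15: swap arr[3],arr[4]; lo=4,mid=5 → [-2,0,12,3,15,-3,1,7,-1,8]
arr[mid]=-3<15: swap arr[4],arr[5]; lo=5,mid=6 → [-2,0,12,3,-3,15,1,7,-1,8]
arr[mid]=1<15: swap arr[5],arr[6]; lo=6,mid=7 → [-2,0,12,3,-3,1,15,7,-1,8]
arr[mid]=7<15: swap arr[6],arr[7]; lo=7,mid=8 → [-2,0,12,3,-3,1,7,15,-1,8]
arr[mid]=-1<15: swap arr[7],arr[8]; lo=8,mid=9 → [-2,0,12,3,-3,1,7,-1,15,8]
arr[mid]=8<15: swap arr[8],arr[9]; lo=9,mid=10 → [-2,0,12,3,-3,1,7,-1,8,15]
end: lo=9, hi=9; arr = [-2,0,12,3,-3,1,7,-1,8,15]

(9, 9)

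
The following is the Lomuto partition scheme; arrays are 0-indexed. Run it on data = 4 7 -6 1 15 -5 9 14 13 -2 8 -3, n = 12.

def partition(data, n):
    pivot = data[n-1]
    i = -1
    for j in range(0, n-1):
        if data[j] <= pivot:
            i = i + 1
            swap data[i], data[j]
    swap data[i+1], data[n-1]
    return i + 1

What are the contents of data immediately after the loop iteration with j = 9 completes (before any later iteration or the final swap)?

-6 -5 4 1 15 7 9 14 13 -2 8 -3

pivot = data[11] = -3; i = -1
j=0: data[0]=4 > -3 → no swap
j=1: data[1]=7 > -3 → no swap
j=2: data[2]=-6 ≤ -3 → i=0, swap data[0],data[2] → -6 7 4 1 15 -5 9 14 13 -2 8 -3
j=3: data[3]=1 > -3 → no swap
j=4: data[4]=15 > -3 → no swap
j=5: data[5]=-5 ≤ -3 → i=1, swap data[1],data[5] → -6 -5 4 1 15 7 9 14 13 -2 8 -3
j=6: data[6]=9 > -3 → no swap
j=7: data[7]=14 > -3 → no swap
j=8: data[8]=13 > -3 → no swap
j=9: data[9]=-2 > -3 → no swap
(after j=9) data = -6 -5 4 1 15 7 9 14 13 -2 8 -3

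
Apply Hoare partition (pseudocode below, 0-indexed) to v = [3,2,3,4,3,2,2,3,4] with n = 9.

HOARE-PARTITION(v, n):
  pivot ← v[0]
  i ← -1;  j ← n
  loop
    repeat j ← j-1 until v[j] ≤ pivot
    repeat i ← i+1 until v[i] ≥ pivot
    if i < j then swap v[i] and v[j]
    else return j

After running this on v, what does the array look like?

pivot = v[0] = 3; i = -1, j = 9
j→7 (v[7]=3≤3), i→0 (v[0]=3≥3); i<j, swap → [3,2,3,4,3,2,2,3,4]
j→6 (v[6]=2≤3), i→2 (v[2]=3≥3); i<j, swap → [3,2,2,4,3,2,3,3,4]
j→5 (v[5]=2≤3), i→3 (v[3]=4≥3); i<j, swap → [3,2,2,2,3,4,3,3,4]
j→4, i→4; i≥j, return j=4. v = [3,2,2,2,3,4,3,3,4]

[3,2,2,2,3,4,3,3,4]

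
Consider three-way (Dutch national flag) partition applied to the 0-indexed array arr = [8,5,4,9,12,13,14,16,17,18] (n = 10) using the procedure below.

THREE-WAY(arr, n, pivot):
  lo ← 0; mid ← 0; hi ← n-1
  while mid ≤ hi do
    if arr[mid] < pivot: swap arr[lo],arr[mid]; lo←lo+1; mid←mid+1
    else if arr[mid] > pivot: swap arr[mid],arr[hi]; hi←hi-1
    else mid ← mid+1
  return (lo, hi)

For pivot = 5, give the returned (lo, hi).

(1, 1)

pivot = 5; lo=0, mid=0, hi=9
arr[mid]=8>5: swap arr[0],arr[9]; hi=8 → [18,5,4,9,12,13,14,16,17,8]
arr[mid]=18>5: swap arr[0],arr[8]; hi=7 → [17,5,4,9,12,13,14,16,18,8]
arr[mid]=17>5: swap arr[0],arr[7]; hi=6 → [16,5,4,9,12,13,14,17,18,8]
arr[mid]=16>5: swap arr[0],arr[6]; hi=5 → [14,5,4,9,12,13,16,17,18,8]
arr[mid]=14>5: swap arr[0],arr[5]; hi=4 → [13,5,4,9,12,14,16,17,18,8]
arr[mid]=13>5: swap arr[0],arr[4]; hi=3 → [12,5,4,9,13,14,16,17,18,8]
arr[mid]=12>5: swap arr[0],arr[3]; hi=2 → [9,5,4,12,13,14,16,17,18,8]
arr[mid]=9>5: swap arr[0],arr[2]; hi=1 → [4,5,9,12,13,14,16,17,18,8]
arr[mid]=4<5: swap arr[0],arr[0]; lo=1,mid=1 → [4,5,9,12,13,14,16,17,18,8]
arr[mid]=5=5: mid=2
end: lo=1, hi=1; arr = [4,5,9,12,13,14,16,17,18,8]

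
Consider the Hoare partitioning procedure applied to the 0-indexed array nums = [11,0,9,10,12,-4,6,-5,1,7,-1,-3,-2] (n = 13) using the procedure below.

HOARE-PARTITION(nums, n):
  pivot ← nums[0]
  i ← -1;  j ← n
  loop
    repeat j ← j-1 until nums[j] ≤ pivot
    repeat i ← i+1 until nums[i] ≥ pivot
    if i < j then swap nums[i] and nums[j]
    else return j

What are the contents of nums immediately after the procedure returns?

[-2,0,9,10,-3,-4,6,-5,1,7,-1,12,11]

pivot = nums[0] = 11; i = -1, j = 13
j→12 (nums[12]=-2≤11), i→0 (nums[0]=11≥11); i<j, swap → [-2,0,9,10,12,-4,6,-5,1,7,-1,-3,11]
j→11 (nums[11]=-3≤11), i→4 (nums[4]=12≥11); i<j, swap → [-2,0,9,10,-3,-4,6,-5,1,7,-1,12,11]
j→10, i→11; i≥j, return j=10. nums = [-2,0,9,10,-3,-4,6,-5,1,7,-1,12,11]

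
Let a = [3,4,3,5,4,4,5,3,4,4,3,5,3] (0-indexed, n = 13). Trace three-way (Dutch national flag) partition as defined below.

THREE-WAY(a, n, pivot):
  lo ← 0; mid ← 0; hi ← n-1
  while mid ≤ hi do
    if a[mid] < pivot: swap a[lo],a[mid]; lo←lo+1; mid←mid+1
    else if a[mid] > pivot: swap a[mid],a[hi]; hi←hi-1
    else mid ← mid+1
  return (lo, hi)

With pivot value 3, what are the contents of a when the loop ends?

pivot = 3; lo=0, mid=0, hi=12
a[mid]=3=3: mid=1
a[mid]=4>3: swap a[1],a[12]; hi=11 → [3,3,3,5,4,4,5,3,4,4,3,5,4]
a[mid]=3=3: mid=2
a[mid]=3=3: mid=3
a[mid]=5>3: swap a[3],a[11]; hi=10 → [3,3,3,5,4,4,5,3,4,4,3,5,4]
a[mid]=5>3: swap a[3],a[10]; hi=9 → [3,3,3,3,4,4,5,3,4,4,5,5,4]
a[mid]=3=3: mid=4
a[mid]=4>3: swap a[4],a[9]; hi=8 → [3,3,3,3,4,4,5,3,4,4,5,5,4]
a[mid]=4>3: swap a[4],a[8]; hi=7 → [3,3,3,3,4,4,5,3,4,4,5,5,4]
a[mid]=4>3: swap a[4],a[7]; hi=6 → [3,3,3,3,3,4,5,4,4,4,5,5,4]
a[mid]=3=3: mid=5
a[mid]=4>3: swap a[5],a[6]; hi=5 → [3,3,3,3,3,5,4,4,4,4,5,5,4]
a[mid]=5>3: swap a[5],a[5]; hi=4 → [3,3,3,3,3,5,4,4,4,4,5,5,4]
end: lo=0, hi=4; a = [3,3,3,3,3,5,4,4,4,4,5,5,4]

[3,3,3,3,3,5,4,4,4,4,5,5,4]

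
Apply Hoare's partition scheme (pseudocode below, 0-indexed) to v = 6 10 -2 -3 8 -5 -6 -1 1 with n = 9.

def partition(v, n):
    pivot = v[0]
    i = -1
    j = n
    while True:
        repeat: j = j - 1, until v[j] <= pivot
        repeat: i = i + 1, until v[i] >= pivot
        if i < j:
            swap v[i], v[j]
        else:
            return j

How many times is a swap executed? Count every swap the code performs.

3

pivot=6
j stops at 8 (1), i stops at 0 (6); swap ⇒ 1 10 -2 -3 8 -5 -6 -1 6
j stops at 7 (-1), i stops at 1 (10); swap ⇒ 1 -1 -2 -3 8 -5 -6 10 6
j stops at 6 (-6), i stops at 4 (8); swap ⇒ 1 -1 -2 -3 -6 -5 8 10 6
j stops at 5, i stops at 6; i≥j ⇒ return 5. v=1 -1 -2 -3 -6 -5 8 10 6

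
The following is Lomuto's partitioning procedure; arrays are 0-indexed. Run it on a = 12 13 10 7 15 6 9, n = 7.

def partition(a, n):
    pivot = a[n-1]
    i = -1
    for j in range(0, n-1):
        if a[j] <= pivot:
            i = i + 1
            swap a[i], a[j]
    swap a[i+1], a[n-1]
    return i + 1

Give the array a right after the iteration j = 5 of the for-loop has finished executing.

pivot = a[6] = 9; i = -1
j=0: a[0]=12 > 9 → no swap
j=1: a[1]=13 > 9 → no swap
j=2: a[2]=10 > 9 → no swap
j=3: a[3]=7 ≤ 9 → i=0, swap a[0],a[3] → 7 13 10 12 15 6 9
j=4: a[4]=15 > 9 → no swap
j=5: a[5]=6 ≤ 9 → i=1, swap a[1],a[5] → 7 6 10 12 15 13 9
(after j=5) a = 7 6 10 12 15 13 9

7 6 10 12 15 13 9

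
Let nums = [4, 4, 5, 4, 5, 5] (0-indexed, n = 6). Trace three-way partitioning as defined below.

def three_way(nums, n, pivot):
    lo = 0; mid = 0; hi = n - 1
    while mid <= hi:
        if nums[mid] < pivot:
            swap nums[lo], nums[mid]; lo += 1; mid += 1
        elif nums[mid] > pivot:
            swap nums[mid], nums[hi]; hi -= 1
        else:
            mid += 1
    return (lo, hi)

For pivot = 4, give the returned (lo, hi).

lo=0 mid=0 hi=5
4=4: mid=1
4=4: mid=2
5>4: swap(2,5), hi=4 ⇒ [4, 4, 5, 4, 5, 5]
5>4: swap(2,4), hi=3 ⇒ [4, 4, 5, 4, 5, 5]
5>4: swap(2,3), hi=2 ⇒ [4, 4, 4, 5, 5, 5]
4=4: mid=3
done. lo=0 hi=2; nums=[4, 4, 4, 5, 5, 5]

(0, 2)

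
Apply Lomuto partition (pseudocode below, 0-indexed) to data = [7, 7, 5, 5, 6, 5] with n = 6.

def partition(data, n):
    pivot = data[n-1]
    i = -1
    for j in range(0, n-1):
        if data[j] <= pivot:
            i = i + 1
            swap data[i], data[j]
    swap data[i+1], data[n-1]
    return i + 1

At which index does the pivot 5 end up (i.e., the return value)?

2

pivot=5, i=-1
j=0: 7>5, skip
j=1: 7>5, skip
j=2: 5≤5, i=0, swap(0,2) ⇒ [5, 7, 7, 5, 6, 5]
j=3: 5≤5, i=1, swap(1,3) ⇒ [5, 5, 7, 7, 6, 5]
j=4: 6>5, skip
swap(2,5) ⇒ [5, 5, 5, 7, 6, 7]; return 2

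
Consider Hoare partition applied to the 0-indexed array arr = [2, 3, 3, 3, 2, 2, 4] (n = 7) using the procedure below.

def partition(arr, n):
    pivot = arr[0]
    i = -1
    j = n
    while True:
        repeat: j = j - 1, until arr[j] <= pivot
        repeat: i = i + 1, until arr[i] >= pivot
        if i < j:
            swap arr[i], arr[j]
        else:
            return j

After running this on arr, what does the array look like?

[2, 2, 3, 3, 3, 2, 4]

pivot = arr[0] = 2; i = -1, j = 7
j→5 (arr[5]=2≤2), i→0 (arr[0]=2≥2); i<j, swap → [2, 3, 3, 3, 2, 2, 4]
j→4 (arr[4]=2≤2), i→1 (arr[1]=3≥2); i<j, swap → [2, 2, 3, 3, 3, 2, 4]
j→1, i→2; i≥j, return j=1. arr = [2, 2, 3, 3, 3, 2, 4]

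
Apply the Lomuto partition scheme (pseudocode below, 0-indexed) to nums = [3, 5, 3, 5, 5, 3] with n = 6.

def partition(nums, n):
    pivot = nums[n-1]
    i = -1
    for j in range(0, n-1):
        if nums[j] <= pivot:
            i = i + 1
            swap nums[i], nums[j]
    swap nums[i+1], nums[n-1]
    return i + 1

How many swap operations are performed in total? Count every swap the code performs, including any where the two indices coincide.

3

pivot=3, i=-1
j=0: 3≤3, i=0, swap(0,0) ⇒ [3, 5, 3, 5, 5, 3]
j=1: 5>3, skip
j=2: 3≤3, i=1, swap(1,2) ⇒ [3, 3, 5, 5, 5, 3]
j=3: 5>3, skip
j=4: 5>3, skip
swap(2,5) ⇒ [3, 3, 3, 5, 5, 5]; return 2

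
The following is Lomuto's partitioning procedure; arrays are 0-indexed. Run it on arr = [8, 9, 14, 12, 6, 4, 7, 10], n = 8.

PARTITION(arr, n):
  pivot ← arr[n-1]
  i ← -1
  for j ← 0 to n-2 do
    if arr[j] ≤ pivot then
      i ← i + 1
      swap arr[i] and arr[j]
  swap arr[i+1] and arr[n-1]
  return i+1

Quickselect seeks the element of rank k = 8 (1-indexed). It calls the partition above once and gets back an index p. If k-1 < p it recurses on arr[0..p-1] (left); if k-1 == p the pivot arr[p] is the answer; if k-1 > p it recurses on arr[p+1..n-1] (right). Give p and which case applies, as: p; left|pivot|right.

5; right

pivot=10, i=-1
j=0: 8≤10, i=0, swap(0,0) ⇒ [8, 9, 14, 12, 6, 4, 7, 10]
j=1: 9≤10, i=1, swap(1,1) ⇒ [8, 9, 14, 12, 6, 4, 7, 10]
j=2: 14>10, skip
j=3: 12>10, skip
j=4: 6≤10, i=2, swap(2,4) ⇒ [8, 9, 6, 12, 14, 4, 7, 10]
j=5: 4≤10, i=3, swap(3,5) ⇒ [8, 9, 6, 4, 14, 12, 7, 10]
j=6: 7≤10, i=4, swap(4,6) ⇒ [8, 9, 6, 4, 7, 12, 14, 10]
swap(5,7) ⇒ [8, 9, 6, 4, 7, 10, 14, 12]; return 5
p = 5; k-1 = 7 > 5 ⇒ right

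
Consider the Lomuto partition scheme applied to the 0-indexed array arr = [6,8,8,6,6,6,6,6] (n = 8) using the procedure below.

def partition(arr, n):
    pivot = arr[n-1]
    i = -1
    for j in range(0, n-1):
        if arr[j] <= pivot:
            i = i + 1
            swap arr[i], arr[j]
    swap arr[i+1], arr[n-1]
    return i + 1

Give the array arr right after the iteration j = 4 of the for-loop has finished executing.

[6,6,6,8,8,6,6,6]

pivot = arr[7] = 6; i = -1
j=0: arr[0]=6 ≤ 6 → i=0, swap arr[0],arr[0] (no change) → [6,8,8,6,6,6,6,6]
j=1: arr[1]=8 > 6 → no swap
j=2: arr[2]=8 > 6 → no swap
j=3: arr[3]=6 ≤ 6 → i=1, swap arr[1],arr[3] → [6,6,8,8,6,6,6,6]
j=4: arr[4]=6 ≤ 6 → i=2, swap arr[2],arr[4] → [6,6,6,8,8,6,6,6]
(after j=4) arr = [6,6,6,8,8,6,6,6]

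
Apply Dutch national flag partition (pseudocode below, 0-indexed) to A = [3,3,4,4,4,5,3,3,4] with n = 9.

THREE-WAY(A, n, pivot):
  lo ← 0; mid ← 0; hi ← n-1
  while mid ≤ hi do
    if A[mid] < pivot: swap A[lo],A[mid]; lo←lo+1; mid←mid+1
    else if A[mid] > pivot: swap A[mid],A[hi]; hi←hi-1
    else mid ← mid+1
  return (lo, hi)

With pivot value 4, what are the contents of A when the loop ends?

[3,3,3,3,4,4,4,4,5]

lo=0 mid=0 hi=8
3<4: swap(0,0), lo=1 mid=1 ⇒ [3,3,4,4,4,5,3,3,4]
3<4: swap(1,1), lo=2 mid=2 ⇒ [3,3,4,4,4,5,3,3,4]
4=4: mid=3
4=4: mid=4
4=4: mid=5
5>4: swap(5,8), hi=7 ⇒ [3,3,4,4,4,4,3,3,5]
4=4: mid=6
3<4: swap(2,6), lo=3 mid=7 ⇒ [3,3,3,4,4,4,4,3,5]
3<4: swap(3,7), lo=4 mid=8 ⇒ [3,3,3,3,4,4,4,4,5]
done. lo=4 hi=7; A=[3,3,3,3,4,4,4,4,5]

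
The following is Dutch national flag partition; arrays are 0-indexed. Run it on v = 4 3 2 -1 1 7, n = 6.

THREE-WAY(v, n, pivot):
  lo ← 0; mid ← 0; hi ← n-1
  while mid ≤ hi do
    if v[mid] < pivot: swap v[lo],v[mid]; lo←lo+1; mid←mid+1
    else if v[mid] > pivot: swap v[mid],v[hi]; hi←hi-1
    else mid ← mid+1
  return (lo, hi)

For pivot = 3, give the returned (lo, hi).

pivot = 3; lo=0, mid=0, hi=5
v[mid]=4>3: swap v[0],v[5]; hi=4 → 7 3 2 -1 1 4
v[mid]=7>3: swap v[0],v[4]; hi=3 → 1 3 2 -1 7 4
v[mid]=1<3: swap v[0],v[0]; lo=1,mid=1 → 1 3 2 -1 7 4
v[mid]=3=3: mid=2
v[mid]=2<3: swap v[1],v[2]; lo=2,mid=3 → 1 2 3 -1 7 4
v[mid]=-1<3: swap v[2],v[3]; lo=3,mid=4 → 1 2 -1 3 7 4
end: lo=3, hi=3; v = 1 2 -1 3 7 4

(3, 3)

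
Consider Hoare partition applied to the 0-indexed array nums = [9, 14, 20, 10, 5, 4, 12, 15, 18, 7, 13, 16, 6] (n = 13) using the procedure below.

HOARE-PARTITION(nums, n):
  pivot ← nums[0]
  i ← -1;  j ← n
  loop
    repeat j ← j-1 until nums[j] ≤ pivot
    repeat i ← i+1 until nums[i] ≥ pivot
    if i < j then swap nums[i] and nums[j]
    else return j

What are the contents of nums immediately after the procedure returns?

[6, 7, 4, 5, 10, 20, 12, 15, 18, 14, 13, 16, 9]

pivot=9
j stops at 12 (6), i stops at 0 (9); swap ⇒ [6, 14, 20, 10, 5, 4, 12, 15, 18, 7, 13, 16, 9]
j stops at 9 (7), i stops at 1 (14); swap ⇒ [6, 7, 20, 10, 5, 4, 12, 15, 18, 14, 13, 16, 9]
j stops at 5 (4), i stops at 2 (20); swap ⇒ [6, 7, 4, 10, 5, 20, 12, 15, 18, 14, 13, 16, 9]
j stops at 4 (5), i stops at 3 (10); swap ⇒ [6, 7, 4, 5, 10, 20, 12, 15, 18, 14, 13, 16, 9]
j stops at 3, i stops at 4; i≥j ⇒ return 3. nums=[6, 7, 4, 5, 10, 20, 12, 15, 18, 14, 13, 16, 9]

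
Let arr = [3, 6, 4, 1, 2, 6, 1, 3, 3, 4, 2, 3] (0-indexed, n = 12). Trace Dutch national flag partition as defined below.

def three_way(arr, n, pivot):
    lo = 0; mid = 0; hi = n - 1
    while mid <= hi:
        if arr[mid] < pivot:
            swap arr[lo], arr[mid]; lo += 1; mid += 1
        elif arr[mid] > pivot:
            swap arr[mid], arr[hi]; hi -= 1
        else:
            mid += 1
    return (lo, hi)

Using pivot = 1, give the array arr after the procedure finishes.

pivot = 1; lo=0, mid=0, hi=11
arr[mid]=3>1: swap arr[0],arr[11]; hi=10 → [3, 6, 4, 1, 2, 6, 1, 3, 3, 4, 2, 3]
arr[mid]=3>1: swap arr[0],arr[10]; hi=9 → [2, 6, 4, 1, 2, 6, 1, 3, 3, 4, 3, 3]
arr[mid]=2>1: swap arr[0],arr[9]; hi=8 → [4, 6, 4, 1, 2, 6, 1, 3, 3, 2, 3, 3]
arr[mid]=4>1: swap arr[0],arr[8]; hi=7 → [3, 6, 4, 1, 2, 6, 1, 3, 4, 2, 3, 3]
arr[mid]=3>1: swap arr[0],arr[7]; hi=6 → [3, 6, 4, 1, 2, 6, 1, 3, 4, 2, 3, 3]
arr[mid]=3>1: swap arr[0],arr[6]; hi=5 → [1, 6, 4, 1, 2, 6, 3, 3, 4, 2, 3, 3]
arr[mid]=1=1: mid=1
arr[mid]=6>1: swap arr[1],arr[5]; hi=4 → [1, 6, 4, 1, 2, 6, 3, 3, 4, 2, 3, 3]
arr[mid]=6>1: swap arr[1],arr[4]; hi=3 → [1, 2, 4, 1, 6, 6, 3, 3, 4, 2, 3, 3]
arr[mid]=2>1: swap arr[1],arr[3]; hi=2 → [1, 1, 4, 2, 6, 6, 3, 3, 4, 2, 3, 3]
arr[mid]=1=1: mid=2
arr[mid]=4>1: swap arr[2],arr[2]; hi=1 → [1, 1, 4, 2, 6, 6, 3, 3, 4, 2, 3, 3]
end: lo=0, hi=1; arr = [1, 1, 4, 2, 6, 6, 3, 3, 4, 2, 3, 3]

[1, 1, 4, 2, 6, 6, 3, 3, 4, 2, 3, 3]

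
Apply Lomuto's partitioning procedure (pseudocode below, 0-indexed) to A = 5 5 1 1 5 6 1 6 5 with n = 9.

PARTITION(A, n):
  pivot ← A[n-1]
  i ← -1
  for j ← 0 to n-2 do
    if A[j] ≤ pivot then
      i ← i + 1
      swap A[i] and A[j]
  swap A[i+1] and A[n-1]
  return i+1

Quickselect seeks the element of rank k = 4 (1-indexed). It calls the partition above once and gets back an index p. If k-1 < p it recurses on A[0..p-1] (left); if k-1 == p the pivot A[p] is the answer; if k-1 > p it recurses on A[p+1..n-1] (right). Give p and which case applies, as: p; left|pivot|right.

pivot=5, i=-1
j=0: 5≤5, i=0, swap(0,0) ⇒ 5 5 1 1 5 6 1 6 5
j=1: 5≤5, i=1, swap(1,1) ⇒ 5 5 1 1 5 6 1 6 5
j=2: 1≤5, i=2, swap(2,2) ⇒ 5 5 1 1 5 6 1 6 5
j=3: 1≤5, i=3, swap(3,3) ⇒ 5 5 1 1 5 6 1 6 5
j=4: 5≤5, i=4, swap(4,4) ⇒ 5 5 1 1 5 6 1 6 5
j=5: 6>5, skip
j=6: 1≤5, i=5, swap(5,6) ⇒ 5 5 1 1 5 1 6 6 5
j=7: 6>5, skip
swap(6,8) ⇒ 5 5 1 1 5 1 5 6 6; return 6
p = 6; k-1 = 3 < 6 ⇒ left

6; left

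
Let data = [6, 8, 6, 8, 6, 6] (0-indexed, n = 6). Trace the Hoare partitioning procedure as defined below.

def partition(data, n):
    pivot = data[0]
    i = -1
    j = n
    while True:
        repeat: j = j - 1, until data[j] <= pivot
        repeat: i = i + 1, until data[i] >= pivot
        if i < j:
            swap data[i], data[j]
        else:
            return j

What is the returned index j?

pivot = data[0] = 6; i = -1, j = 6
j→5 (data[5]=6≤6), i→0 (data[0]=6≥6); i<j, swap → [6, 8, 6, 8, 6, 6]
j→4 (data[4]=6≤6), i→1 (data[1]=8≥6); i<j, swap → [6, 6, 6, 8, 8, 6]
j→2, i→2; i≥j, return j=2. data = [6, 6, 6, 8, 8, 6]

2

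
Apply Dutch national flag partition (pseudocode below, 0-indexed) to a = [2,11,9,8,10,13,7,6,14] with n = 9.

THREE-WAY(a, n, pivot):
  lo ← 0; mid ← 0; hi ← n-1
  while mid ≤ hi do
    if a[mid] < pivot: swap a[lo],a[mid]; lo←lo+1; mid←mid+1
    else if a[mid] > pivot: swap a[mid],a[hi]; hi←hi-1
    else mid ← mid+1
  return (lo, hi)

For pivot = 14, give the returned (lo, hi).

lo=0 mid=0 hi=8
2<14: swap(0,0), lo=1 mid=1 ⇒ [2,11,9,8,10,13,7,6,14]
11<14: swap(1,1), lo=2 mid=2 ⇒ [2,11,9,8,10,13,7,6,14]
9<14: swap(2,2), lo=3 mid=3 ⇒ [2,11,9,8,10,13,7,6,14]
8<14: swap(3,3), lo=4 mid=4 ⇒ [2,11,9,8,10,13,7,6,14]
10<14: swap(4,4), lo=5 mid=5 ⇒ [2,11,9,8,10,13,7,6,14]
13<14: swap(5,5), lo=6 mid=6 ⇒ [2,11,9,8,10,13,7,6,14]
7<14: swap(6,6), lo=7 mid=7 ⇒ [2,11,9,8,10,13,7,6,14]
6<14: swap(7,7), lo=8 mid=8 ⇒ [2,11,9,8,10,13,7,6,14]
14=14: mid=9
done. lo=8 hi=8; a=[2,11,9,8,10,13,7,6,14]

(8, 8)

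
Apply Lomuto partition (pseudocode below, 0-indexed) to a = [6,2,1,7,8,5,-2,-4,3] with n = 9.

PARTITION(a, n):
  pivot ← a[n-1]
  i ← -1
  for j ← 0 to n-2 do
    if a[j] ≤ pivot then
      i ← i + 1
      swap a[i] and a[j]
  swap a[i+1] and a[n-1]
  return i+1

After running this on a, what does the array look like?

pivot = a[8] = 3; i = -1
j=0: a[0]=6 > 3 → no swap
j=1: a[1]=2 ≤ 3 → i=0, swap a[0],a[1] → [2,6,1,7,8,5,-2,-4,3]
j=2: a[2]=1 ≤ 3 → i=1, swap a[1],a[2] → [2,1,6,7,8,5,-2,-4,3]
j=3: a[3]=7 > 3 → no swap
j=4: a[4]=8 > 3 → no swap
j=5: a[5]=5 > 3 → no swap
j=6: a[6]=-2 ≤ 3 → i=2, swap a[2],a[6] → [2,1,-2,7,8,5,6,-4,3]
j=7: a[7]=-4 ≤ 3 → i=3, swap a[3],a[7] → [2,1,-2,-4,8,5,6,7,3]
final swap a[4],a[8] → [2,1,-2,-4,3,5,6,7,8]; return 4

[2,1,-2,-4,3,5,6,7,8]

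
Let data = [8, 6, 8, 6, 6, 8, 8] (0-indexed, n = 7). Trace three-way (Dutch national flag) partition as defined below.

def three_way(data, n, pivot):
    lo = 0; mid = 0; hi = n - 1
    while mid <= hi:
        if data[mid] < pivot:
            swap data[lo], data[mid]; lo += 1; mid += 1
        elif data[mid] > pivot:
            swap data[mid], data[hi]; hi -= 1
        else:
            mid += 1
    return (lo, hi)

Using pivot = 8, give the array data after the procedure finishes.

[6, 6, 6, 8, 8, 8, 8]

pivot = 8; lo=0, mid=0, hi=6
data[mid]=8=8: mid=1
data[mid]=6<8: swap data[0],data[1]; lo=1,mid=2 → [6, 8, 8, 6, 6, 8, 8]
data[mid]=8=8: mid=3
data[mid]=6<8: swap data[1],data[3]; lo=2,mid=4 → [6, 6, 8, 8, 6, 8, 8]
data[mid]=6<8: swap data[2],data[4]; lo=3,mid=5 → [6, 6, 6, 8, 8, 8, 8]
data[mid]=8=8: mid=6
data[mid]=8=8: mid=7
end: lo=3, hi=6; data = [6, 6, 6, 8, 8, 8, 8]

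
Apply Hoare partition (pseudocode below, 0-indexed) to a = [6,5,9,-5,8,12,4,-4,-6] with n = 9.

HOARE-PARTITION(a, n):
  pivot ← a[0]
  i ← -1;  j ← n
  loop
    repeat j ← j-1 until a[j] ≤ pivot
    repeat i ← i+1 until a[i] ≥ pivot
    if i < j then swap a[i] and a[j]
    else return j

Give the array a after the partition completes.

[-6,5,-4,-5,4,12,8,9,6]

pivot = a[0] = 6; i = -1, j = 9
j→8 (a[8]=-6≤6), i→0 (a[0]=6≥6); i<j, swap → [-6,5,9,-5,8,12,4,-4,6]
j→7 (a[7]=-4≤6), i→2 (a[2]=9≥6); i<j, swap → [-6,5,-4,-5,8,12,4,9,6]
j→6 (a[6]=4≤6), i→4 (a[4]=8≥6); i<j, swap → [-6,5,-4,-5,4,12,8,9,6]
j→4, i→5; i≥j, return j=4. a = [-6,5,-4,-5,4,12,8,9,6]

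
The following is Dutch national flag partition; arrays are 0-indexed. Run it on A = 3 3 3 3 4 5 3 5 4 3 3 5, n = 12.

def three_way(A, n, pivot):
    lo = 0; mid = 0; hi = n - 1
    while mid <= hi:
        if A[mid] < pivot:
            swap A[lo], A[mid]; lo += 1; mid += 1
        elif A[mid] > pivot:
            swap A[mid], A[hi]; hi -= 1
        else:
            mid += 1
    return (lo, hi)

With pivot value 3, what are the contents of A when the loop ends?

3 3 3 3 3 3 3 4 5 5 5 4

pivot = 3; lo=0, mid=0, hi=11
A[mid]=3=3: mid=1
A[mid]=3=3: mid=2
A[mid]=3=3: mid=3
A[mid]=3=3: mid=4
A[mid]=4>3: swap A[4],A[11]; hi=10 → 3 3 3 3 5 5 3 5 4 3 3 4
A[mid]=5>3: swap A[4],A[10]; hi=9 → 3 3 3 3 3 5 3 5 4 3 5 4
A[mid]=3=3: mid=5
A[mid]=5>3: swap A[5],A[9]; hi=8 → 3 3 3 3 3 3 3 5 4 5 5 4
A[mid]=3=3: mid=6
A[mid]=3=3: mid=7
A[mid]=5>3: swap A[7],A[8]; hi=7 → 3 3 3 3 3 3 3 4 5 5 5 4
A[mid]=4>3: swap A[7],A[7]; hi=6 → 3 3 3 3 3 3 3 4 5 5 5 4
end: lo=0, hi=6; A = 3 3 3 3 3 3 3 4 5 5 5 4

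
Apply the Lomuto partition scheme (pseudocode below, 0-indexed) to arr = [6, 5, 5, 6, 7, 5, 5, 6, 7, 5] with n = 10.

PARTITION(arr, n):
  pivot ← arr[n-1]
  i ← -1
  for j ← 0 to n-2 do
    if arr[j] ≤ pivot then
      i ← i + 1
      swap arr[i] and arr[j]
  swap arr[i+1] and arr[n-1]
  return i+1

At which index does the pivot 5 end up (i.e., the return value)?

pivot = arr[9] = 5; i = -1
j=0: arr[0]=6 > 5 → no swap
j=1: arr[1]=5 ≤ 5 → i=0, swap arr[0],arr[1] → [5, 6, 5, 6, 7, 5, 5, 6, 7, 5]
j=2: arr[2]=5 ≤ 5 → i=1, swap arr[1],arr[2] → [5, 5, 6, 6, 7, 5, 5, 6, 7, 5]
j=3: arr[3]=6 > 5 → no swap
j=4: arr[4]=7 > 5 → no swap
j=5: arr[5]=5 ≤ 5 → i=2, swap arr[2],arr[5] → [5, 5, 5, 6, 7, 6, 5, 6, 7, 5]
j=6: arr[6]=5 ≤ 5 → i=3, swap arr[3],arr[6] → [5, 5, 5, 5, 7, 6, 6, 6, 7, 5]
j=7: arr[7]=6 > 5 → no swap
j=8: arr[8]=7 > 5 → no swap
final swap arr[4],arr[9] → [5, 5, 5, 5, 5, 6, 6, 6, 7, 7]; return 4

4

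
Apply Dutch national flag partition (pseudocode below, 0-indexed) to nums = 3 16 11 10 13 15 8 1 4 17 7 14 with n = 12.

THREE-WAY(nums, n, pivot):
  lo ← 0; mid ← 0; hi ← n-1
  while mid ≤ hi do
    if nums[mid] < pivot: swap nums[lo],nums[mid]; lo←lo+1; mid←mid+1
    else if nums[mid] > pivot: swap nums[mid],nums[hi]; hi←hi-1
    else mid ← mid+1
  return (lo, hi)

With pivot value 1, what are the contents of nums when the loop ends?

1 11 10 13 15 8 16 4 17 7 14 3

pivot = 1; lo=0, mid=0, hi=11
nums[mid]=3>1: swap nums[0],nums[11]; hi=10 → 14 16 11 10 13 15 8 1 4 17 7 3
nums[mid]=14>1: swap nums[0],nums[10]; hi=9 → 7 16 11 10 13 15 8 1 4 17 14 3
nums[mid]=7>1: swap nums[0],nums[9]; hi=8 → 17 16 11 10 13 15 8 1 4 7 14 3
nums[mid]=17>1: swap nums[0],nums[8]; hi=7 → 4 16 11 10 13 15 8 1 17 7 14 3
nums[mid]=4>1: swap nums[0],nums[7]; hi=6 → 1 16 11 10 13 15 8 4 17 7 14 3
nums[mid]=1=1: mid=1
nums[mid]=16>1: swap nums[1],nums[6]; hi=5 → 1 8 11 10 13 15 16 4 17 7 14 3
nums[mid]=8>1: swap nums[1],nums[5]; hi=4 → 1 15 11 10 13 8 16 4 17 7 14 3
nums[mid]=15>1: swap nums[1],nums[4]; hi=3 → 1 13 11 10 15 8 16 4 17 7 14 3
nums[mid]=13>1: swap nums[1],nums[3]; hi=2 → 1 10 11 13 15 8 16 4 17 7 14 3
nums[mid]=10>1: swap nums[1],nums[2]; hi=1 → 1 11 10 13 15 8 16 4 17 7 14 3
nums[mid]=11>1: swap nums[1],nums[1]; hi=0 → 1 11 10 13 15 8 16 4 17 7 14 3
end: lo=0, hi=0; nums = 1 11 10 13 15 8 16 4 17 7 14 3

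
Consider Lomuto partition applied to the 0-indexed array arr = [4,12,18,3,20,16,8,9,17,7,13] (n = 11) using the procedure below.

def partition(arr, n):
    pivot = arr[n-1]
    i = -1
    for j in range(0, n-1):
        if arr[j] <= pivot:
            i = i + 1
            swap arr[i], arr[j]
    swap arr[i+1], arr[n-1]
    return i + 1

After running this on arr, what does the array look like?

[4,12,3,8,9,7,13,20,17,16,18]

pivot = arr[10] = 13; i = -1
j=0: arr[0]=4 ≤ 13 → i=0, swap arr[0],arr[0] (no change) → [4,12,18,3,20,16,8,9,17,7,13]
j=1: arr[1]=12 ≤ 13 → i=1, swap arr[1],arr[1] (no change) → [4,12,18,3,20,16,8,9,17,7,13]
j=2: arr[2]=18 > 13 → no swap
j=3: arr[3]=3 ≤ 13 → i=2, swap arr[2],arr[3] → [4,12,3,18,20,16,8,9,17,7,13]
j=4: arr[4]=20 > 13 → no swap
j=5: arr[5]=16 > 13 → no swap
j=6: arr[6]=8 ≤ 13 → i=3, swap arr[3],arr[6] → [4,12,3,8,20,16,18,9,17,7,13]
j=7: arr[7]=9 ≤ 13 → i=4, swap arr[4],arr[7] → [4,12,3,8,9,16,18,20,17,7,13]
j=8: arr[8]=17 > 13 → no swap
j=9: arr[9]=7 ≤ 13 → i=5, swap arr[5],arr[9] → [4,12,3,8,9,7,18,20,17,16,13]
final swap arr[6],arr[10] → [4,12,3,8,9,7,13,20,17,16,18]; return 6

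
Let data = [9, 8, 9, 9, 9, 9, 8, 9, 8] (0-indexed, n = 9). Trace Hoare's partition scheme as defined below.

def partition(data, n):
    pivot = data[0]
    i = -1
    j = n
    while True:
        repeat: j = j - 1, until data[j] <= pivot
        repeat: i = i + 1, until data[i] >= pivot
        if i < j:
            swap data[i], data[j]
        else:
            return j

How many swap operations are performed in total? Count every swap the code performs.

pivot = data[0] = 9; i = -1, j = 9
j→8 (data[8]=8≤9), i→0 (data[0]=9≥9); i<j, swap → [8, 8, 9, 9, 9, 9, 8, 9, 9]
j→7 (data[7]=9≤9), i→2 (data[2]=9≥9); i<j, swap → [8, 8, 9, 9, 9, 9, 8, 9, 9]
j→6 (data[6]=8≤9), i→3 (data[3]=9≥9); i<j, swap → [8, 8, 9, 8, 9, 9, 9, 9, 9]
j→5 (data[5]=9≤9), i→4 (data[4]=9≥9); i<j, swap → [8, 8, 9, 8, 9, 9, 9, 9, 9]
j→4, i→5; i≥j, return j=4. data = [8, 8, 9, 8, 9, 9, 9, 9, 9]

4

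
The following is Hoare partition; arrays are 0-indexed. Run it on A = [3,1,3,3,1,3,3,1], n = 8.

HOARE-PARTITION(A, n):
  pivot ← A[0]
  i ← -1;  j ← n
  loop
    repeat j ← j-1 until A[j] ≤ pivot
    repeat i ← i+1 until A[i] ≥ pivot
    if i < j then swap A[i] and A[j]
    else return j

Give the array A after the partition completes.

pivot=3
j stops at 7 (1), i stops at 0 (3); swap ⇒ [1,1,3,3,1,3,3,3]
j stops at 6 (3), i stops at 2 (3); swap ⇒ [1,1,3,3,1,3,3,3]
j stops at 5 (3), i stops at 3 (3); swap ⇒ [1,1,3,3,1,3,3,3]
j stops at 4, i stops at 5; i≥j ⇒ return 4. A=[1,1,3,3,1,3,3,3]

[1,1,3,3,1,3,3,3]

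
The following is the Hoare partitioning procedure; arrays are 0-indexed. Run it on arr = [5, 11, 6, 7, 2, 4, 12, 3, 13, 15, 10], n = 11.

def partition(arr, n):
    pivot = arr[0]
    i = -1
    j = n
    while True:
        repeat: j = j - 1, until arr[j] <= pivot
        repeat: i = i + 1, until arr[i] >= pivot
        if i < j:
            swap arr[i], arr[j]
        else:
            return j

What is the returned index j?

pivot = arr[0] = 5; i = -1, j = 11
j→7 (arr[7]=3≤5), i→0 (arr[0]=5≥5); i<j, swap → [3, 11, 6, 7, 2, 4, 12, 5, 13, 15, 10]
j→5 (arr[5]=4≤5), i→1 (arr[1]=11≥5); i<j, swap → [3, 4, 6, 7, 2, 11, 12, 5, 13, 15, 10]
j→4 (arr[4]=2≤5), i→2 (arr[2]=6≥5); i<j, swap → [3, 4, 2, 7, 6, 11, 12, 5, 13, 15, 10]
j→2, i→3; i≥j, return j=2. arr = [3, 4, 2, 7, 6, 11, 12, 5, 13, 15, 10]

2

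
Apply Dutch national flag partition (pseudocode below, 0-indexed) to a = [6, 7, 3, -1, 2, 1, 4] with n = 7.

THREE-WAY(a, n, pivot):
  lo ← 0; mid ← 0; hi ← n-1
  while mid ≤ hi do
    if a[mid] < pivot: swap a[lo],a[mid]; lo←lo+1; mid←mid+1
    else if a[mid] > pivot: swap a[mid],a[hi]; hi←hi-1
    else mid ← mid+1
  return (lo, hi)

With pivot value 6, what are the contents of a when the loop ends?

[4, 3, -1, 2, 1, 6, 7]

lo=0 mid=0 hi=6
6=6: mid=1
7>6: swap(1,6), hi=5 ⇒ [6, 4, 3, -1, 2, 1, 7]
4<6: swap(0,1), lo=1 mid=2 ⇒ [4, 6, 3, -1, 2, 1, 7]
3<6: swap(1,2), lo=2 mid=3 ⇒ [4, 3, 6, -1, 2, 1, 7]
-1<6: swap(2,3), lo=3 mid=4 ⇒ [4, 3, -1, 6, 2, 1, 7]
2<6: swap(3,4), lo=4 mid=5 ⇒ [4, 3, -1, 2, 6, 1, 7]
1<6: swap(4,5), lo=5 mid=6 ⇒ [4, 3, -1, 2, 1, 6, 7]
done. lo=5 hi=5; a=[4, 3, -1, 2, 1, 6, 7]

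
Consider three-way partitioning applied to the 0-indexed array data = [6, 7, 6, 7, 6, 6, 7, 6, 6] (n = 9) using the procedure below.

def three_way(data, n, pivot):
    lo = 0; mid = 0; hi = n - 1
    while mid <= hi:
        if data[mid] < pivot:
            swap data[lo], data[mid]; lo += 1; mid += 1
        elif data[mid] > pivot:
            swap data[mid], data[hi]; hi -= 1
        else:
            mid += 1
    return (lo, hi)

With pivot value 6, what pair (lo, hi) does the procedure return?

(0, 5)

lo=0 mid=0 hi=8
6=6: mid=1
7>6: swap(1,8), hi=7 ⇒ [6, 6, 6, 7, 6, 6, 7, 6, 7]
6=6: mid=2
6=6: mid=3
7>6: swap(3,7), hi=6 ⇒ [6, 6, 6, 6, 6, 6, 7, 7, 7]
6=6: mid=4
6=6: mid=5
6=6: mid=6
7>6: swap(6,6), hi=5 ⇒ [6, 6, 6, 6, 6, 6, 7, 7, 7]
done. lo=0 hi=5; data=[6, 6, 6, 6, 6, 6, 7, 7, 7]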